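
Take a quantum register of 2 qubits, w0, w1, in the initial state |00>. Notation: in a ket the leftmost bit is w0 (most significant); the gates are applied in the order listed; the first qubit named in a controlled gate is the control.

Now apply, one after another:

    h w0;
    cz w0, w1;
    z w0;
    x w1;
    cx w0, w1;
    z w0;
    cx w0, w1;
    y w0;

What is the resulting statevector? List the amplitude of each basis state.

The final amplitudes are 0 on |00>, -sqrt(2)*I/2 on |01>, 0 on |10>, sqrt(2)*I/2 on |11>.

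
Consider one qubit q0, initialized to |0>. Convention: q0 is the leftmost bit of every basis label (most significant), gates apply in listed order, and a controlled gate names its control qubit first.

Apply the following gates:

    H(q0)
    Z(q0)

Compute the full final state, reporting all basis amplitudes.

After the circuit, the state carries amplitude sqrt(2)/2 on |0>, -sqrt(2)/2 on |1>.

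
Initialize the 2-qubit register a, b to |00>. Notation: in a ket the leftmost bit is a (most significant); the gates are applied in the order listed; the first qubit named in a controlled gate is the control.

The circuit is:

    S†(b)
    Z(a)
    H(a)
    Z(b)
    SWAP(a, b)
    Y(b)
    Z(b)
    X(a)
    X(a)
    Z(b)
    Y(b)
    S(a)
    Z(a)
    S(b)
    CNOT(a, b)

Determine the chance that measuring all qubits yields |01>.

The probability of measuring |01> is 1/2. Key observation: steps 6-11 multiply out to the identity, so the circuit reduces to the remaining gates.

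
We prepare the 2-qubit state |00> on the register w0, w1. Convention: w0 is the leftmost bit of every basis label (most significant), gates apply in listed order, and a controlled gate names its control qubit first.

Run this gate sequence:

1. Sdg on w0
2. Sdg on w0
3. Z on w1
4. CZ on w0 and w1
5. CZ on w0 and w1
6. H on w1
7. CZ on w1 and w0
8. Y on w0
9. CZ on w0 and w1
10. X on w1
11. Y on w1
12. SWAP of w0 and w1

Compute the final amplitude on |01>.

The amplitude on |01> is sqrt(2)/2. Key observation: gates 4-5 undo each other exactly, leaving only the rest of the circuit to track.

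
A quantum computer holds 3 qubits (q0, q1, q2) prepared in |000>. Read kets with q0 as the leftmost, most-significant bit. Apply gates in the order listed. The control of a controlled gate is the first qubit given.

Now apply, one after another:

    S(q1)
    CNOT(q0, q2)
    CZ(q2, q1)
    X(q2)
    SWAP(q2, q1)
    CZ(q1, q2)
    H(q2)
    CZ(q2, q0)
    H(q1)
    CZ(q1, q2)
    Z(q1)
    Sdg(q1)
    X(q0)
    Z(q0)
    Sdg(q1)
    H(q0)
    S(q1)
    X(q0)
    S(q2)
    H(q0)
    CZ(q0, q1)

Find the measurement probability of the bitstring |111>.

A full measurement returns |111> with probability 1/4.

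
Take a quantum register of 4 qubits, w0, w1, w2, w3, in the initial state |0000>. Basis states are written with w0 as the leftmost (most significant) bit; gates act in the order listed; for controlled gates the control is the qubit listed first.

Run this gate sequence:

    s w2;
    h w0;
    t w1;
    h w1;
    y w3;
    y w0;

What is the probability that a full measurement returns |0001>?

A full measurement returns |0001> with probability 1/4.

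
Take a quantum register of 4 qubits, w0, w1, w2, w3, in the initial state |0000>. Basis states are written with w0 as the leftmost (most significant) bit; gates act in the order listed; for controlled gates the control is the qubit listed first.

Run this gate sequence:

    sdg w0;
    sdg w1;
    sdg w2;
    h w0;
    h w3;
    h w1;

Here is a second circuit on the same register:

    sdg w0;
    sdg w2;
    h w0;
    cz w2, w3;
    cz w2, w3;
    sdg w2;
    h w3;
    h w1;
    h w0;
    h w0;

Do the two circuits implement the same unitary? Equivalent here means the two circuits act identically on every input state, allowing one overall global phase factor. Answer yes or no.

No: there is an input state on which the two circuits produce genuinely different outputs (not merely differing by a phase).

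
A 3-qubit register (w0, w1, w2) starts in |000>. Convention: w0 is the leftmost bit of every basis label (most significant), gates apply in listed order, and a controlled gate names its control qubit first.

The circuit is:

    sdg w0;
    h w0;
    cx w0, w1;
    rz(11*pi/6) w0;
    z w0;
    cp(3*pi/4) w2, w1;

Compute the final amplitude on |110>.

The final state's coefficient on |110> equals -sqrt(2)*exp(11*I*pi/12)/2.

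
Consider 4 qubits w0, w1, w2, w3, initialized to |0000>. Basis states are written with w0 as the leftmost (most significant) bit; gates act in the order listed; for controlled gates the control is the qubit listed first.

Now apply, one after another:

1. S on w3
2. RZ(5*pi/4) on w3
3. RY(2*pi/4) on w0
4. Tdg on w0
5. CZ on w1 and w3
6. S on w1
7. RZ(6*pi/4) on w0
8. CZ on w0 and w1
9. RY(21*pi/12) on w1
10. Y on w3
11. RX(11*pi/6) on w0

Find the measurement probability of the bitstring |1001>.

The probability of measuring |1001> is sqrt(2)/16 + 3/16.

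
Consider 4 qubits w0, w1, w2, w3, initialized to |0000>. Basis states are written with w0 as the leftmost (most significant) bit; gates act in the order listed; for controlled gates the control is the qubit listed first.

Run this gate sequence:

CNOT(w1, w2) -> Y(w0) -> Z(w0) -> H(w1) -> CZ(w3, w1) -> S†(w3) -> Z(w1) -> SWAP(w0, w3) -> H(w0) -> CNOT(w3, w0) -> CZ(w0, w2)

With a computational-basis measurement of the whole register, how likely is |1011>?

The probability of measuring |1011> is 0.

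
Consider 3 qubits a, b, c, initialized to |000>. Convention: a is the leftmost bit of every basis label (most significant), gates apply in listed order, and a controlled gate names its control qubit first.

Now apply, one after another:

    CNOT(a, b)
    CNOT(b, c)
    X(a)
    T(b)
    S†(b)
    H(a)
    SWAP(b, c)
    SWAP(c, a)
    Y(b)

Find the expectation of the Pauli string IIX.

In the final state, IIX has expectation -1.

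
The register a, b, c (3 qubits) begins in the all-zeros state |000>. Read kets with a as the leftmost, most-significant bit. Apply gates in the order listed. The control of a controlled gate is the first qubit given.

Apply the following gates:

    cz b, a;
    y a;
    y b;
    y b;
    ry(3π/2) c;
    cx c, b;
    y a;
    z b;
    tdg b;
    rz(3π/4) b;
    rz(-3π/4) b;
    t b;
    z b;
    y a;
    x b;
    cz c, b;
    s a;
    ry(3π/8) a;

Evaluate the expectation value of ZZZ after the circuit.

The observable ZZZ averages to sqrt(2 - sqrt(2))/2. Key observation: steps 8-13 multiply out to the identity, so the circuit reduces to the remaining gates.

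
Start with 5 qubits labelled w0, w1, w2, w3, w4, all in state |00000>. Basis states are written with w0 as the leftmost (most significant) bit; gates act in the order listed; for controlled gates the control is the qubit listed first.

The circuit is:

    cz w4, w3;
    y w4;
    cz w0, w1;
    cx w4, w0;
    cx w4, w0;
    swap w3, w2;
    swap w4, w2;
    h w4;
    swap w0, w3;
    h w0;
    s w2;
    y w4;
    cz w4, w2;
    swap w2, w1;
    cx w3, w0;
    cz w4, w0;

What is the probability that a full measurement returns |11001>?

A full measurement returns |11001> with probability 1/4.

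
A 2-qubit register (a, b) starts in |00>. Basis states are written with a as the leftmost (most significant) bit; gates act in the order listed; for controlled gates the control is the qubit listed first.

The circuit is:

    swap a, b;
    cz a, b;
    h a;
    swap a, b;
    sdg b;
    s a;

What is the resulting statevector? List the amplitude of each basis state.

The resulting statevector has amplitude sqrt(2)/2 on |00>, -sqrt(2)*I/2 on |01>, 0 on |10>, 0 on |11>.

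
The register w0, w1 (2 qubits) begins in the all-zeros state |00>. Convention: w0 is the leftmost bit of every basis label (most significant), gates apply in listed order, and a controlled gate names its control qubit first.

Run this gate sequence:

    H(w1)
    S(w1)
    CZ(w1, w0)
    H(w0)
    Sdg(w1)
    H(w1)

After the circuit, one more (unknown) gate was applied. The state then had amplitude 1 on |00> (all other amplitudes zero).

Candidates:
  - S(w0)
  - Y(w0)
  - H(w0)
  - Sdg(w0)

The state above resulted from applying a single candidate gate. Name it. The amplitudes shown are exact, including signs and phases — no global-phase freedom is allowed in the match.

The unique candidate consistent with the amplitudes is H(w0).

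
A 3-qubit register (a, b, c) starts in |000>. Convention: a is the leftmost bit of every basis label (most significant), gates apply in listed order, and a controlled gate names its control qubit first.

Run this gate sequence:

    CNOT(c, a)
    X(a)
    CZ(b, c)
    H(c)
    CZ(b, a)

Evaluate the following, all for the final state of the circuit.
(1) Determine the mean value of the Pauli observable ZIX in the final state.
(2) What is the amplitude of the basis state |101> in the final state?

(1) The expectation value of ZIX is -1.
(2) The amplitude on |101> is sqrt(2)/2.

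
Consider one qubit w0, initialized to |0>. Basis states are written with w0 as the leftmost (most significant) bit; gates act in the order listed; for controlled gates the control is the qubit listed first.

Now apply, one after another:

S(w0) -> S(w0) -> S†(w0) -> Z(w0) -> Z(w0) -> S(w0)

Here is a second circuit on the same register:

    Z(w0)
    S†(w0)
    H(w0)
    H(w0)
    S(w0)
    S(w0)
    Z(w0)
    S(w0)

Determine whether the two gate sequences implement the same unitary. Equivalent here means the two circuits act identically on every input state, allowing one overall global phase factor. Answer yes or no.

Yes — the two circuits implement the same unitary up to a global phase.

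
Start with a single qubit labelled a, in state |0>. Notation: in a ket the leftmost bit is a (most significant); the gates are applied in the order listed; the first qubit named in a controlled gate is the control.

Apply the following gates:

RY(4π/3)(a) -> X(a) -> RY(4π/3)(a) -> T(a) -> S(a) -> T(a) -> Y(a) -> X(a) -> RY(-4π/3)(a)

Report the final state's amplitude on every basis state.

The resulting statevector has amplitude sqrt(3)*I/2 on |0>, -I/2 on |1>.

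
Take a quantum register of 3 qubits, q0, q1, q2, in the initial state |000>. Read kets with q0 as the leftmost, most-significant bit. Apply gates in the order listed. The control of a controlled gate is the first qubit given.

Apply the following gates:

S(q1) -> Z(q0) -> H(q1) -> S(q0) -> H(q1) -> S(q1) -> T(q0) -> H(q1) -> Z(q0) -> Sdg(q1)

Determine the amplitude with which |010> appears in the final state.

|010> carries amplitude -sqrt(2)*I/2 in the final state.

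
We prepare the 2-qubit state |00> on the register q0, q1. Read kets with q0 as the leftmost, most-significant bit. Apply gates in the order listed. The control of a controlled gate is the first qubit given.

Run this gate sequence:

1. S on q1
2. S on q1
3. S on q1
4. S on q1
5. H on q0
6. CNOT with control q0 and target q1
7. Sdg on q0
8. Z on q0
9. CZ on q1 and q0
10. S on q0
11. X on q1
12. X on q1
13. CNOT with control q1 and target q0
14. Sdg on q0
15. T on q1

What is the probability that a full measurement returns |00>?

Outcome |00> occurs with probability 1/2. Key observation: steps 1-4 multiply out to the identity, so the circuit reduces to the remaining gates.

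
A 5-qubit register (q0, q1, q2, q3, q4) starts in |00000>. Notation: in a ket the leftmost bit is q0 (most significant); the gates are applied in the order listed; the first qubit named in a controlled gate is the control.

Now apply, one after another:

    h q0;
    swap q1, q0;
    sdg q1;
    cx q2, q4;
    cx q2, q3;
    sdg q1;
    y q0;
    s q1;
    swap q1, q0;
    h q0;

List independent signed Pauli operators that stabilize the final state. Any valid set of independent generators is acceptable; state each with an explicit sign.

One valid set of independent stabilizer generators is +YIIII, -IZIII, +IIZII, +IIIZI, +IIIIZ (any independent generating set of the same group is equally correct).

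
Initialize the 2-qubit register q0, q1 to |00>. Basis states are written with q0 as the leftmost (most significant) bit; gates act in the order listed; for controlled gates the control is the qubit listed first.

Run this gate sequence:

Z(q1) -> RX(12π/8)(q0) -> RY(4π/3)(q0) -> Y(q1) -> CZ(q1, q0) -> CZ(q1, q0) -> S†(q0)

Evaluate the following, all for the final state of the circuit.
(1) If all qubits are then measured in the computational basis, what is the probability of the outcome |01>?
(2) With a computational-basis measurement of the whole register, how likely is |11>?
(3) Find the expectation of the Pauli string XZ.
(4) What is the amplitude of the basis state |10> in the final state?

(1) A full measurement returns |01> with probability 1/2. Key observation: the block from step 5 through step 6 cancels to the identity and can be dropped.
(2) Outcome |11> occurs with probability 1/2.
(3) The expectation value of XZ is -1.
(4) The final state's coefficient on |10> equals 0.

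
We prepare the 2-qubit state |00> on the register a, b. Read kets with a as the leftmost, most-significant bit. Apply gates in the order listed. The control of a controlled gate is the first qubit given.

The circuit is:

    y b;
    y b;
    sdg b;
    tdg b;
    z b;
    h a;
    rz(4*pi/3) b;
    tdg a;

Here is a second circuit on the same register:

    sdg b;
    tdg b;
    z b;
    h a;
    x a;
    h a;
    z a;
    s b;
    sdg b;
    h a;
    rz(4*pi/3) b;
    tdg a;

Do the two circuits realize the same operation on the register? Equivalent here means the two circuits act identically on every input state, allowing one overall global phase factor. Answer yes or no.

Yes — the two circuits implement the same unitary up to a global phase.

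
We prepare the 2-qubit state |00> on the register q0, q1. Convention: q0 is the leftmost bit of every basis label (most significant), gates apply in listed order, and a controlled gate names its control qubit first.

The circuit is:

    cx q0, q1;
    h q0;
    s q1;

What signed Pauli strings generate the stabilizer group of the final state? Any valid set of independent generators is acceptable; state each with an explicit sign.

The final state is stabilized by the group generated by +XI, +IZ; other independent generating sets are equally valid.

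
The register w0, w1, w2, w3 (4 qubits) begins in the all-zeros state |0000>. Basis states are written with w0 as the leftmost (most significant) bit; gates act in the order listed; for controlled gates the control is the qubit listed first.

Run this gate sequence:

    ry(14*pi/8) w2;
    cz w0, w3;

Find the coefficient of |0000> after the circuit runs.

|0000> carries amplitude -sqrt(sqrt(2) + 2)/2 in the final state.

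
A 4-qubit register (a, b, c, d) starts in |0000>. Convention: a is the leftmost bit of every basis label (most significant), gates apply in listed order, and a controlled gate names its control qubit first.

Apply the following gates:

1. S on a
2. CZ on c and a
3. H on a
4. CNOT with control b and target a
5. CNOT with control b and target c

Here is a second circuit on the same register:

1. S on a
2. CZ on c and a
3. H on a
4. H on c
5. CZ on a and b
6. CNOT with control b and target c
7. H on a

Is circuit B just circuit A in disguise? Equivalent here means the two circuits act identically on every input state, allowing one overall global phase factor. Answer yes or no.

No: there is an input state on which the two circuits produce genuinely different outputs (not merely differing by a phase).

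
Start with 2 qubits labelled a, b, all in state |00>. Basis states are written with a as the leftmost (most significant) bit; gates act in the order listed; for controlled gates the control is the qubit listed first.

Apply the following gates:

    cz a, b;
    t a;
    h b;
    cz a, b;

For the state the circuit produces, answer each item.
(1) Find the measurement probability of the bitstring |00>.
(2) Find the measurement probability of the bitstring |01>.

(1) A full measurement returns |00> with probability 1/2.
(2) The probability of measuring |01> is 1/2.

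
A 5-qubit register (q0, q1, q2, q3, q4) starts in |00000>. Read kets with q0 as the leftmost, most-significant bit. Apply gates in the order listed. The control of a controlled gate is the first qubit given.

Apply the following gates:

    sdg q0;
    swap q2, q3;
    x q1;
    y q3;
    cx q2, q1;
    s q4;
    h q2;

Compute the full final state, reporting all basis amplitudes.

The final amplitudes are sqrt(2)*I/2 on |01010>, sqrt(2)*I/2 on |01110>, and 0 on every other basis state.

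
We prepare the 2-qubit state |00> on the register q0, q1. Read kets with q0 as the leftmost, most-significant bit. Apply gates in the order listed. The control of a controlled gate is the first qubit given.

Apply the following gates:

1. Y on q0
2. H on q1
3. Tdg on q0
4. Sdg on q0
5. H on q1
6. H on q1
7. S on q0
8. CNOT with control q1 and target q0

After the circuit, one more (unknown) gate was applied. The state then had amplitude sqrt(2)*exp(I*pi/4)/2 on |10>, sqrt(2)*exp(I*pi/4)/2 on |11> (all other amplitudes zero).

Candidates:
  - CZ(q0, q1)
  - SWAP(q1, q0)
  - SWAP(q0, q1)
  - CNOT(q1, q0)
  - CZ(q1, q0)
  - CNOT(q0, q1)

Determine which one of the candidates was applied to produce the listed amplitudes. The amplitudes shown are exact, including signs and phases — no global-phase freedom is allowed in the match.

It was CNOT(q1, q0) that produced the state shown. Key observation: steps 4-7 multiply out to the identity, so the circuit reduces to the remaining gates.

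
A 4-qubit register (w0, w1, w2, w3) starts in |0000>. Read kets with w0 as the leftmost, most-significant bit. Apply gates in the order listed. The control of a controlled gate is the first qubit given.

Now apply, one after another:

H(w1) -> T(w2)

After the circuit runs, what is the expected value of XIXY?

The expectation value of XIXY is 0.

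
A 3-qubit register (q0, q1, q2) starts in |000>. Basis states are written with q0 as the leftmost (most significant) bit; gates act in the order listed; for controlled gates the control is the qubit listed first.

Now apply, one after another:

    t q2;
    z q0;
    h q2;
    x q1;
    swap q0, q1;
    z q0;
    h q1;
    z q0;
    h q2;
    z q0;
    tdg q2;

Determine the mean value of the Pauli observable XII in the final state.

The observable XII averages to 0.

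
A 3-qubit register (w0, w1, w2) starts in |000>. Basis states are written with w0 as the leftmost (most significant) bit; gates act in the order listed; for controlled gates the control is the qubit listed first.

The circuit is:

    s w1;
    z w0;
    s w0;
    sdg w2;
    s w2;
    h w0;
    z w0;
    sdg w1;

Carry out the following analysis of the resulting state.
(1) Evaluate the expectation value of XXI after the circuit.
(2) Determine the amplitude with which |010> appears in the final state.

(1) In the final state, XXI has expectation 0.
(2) |010> carries amplitude 0 in the final state.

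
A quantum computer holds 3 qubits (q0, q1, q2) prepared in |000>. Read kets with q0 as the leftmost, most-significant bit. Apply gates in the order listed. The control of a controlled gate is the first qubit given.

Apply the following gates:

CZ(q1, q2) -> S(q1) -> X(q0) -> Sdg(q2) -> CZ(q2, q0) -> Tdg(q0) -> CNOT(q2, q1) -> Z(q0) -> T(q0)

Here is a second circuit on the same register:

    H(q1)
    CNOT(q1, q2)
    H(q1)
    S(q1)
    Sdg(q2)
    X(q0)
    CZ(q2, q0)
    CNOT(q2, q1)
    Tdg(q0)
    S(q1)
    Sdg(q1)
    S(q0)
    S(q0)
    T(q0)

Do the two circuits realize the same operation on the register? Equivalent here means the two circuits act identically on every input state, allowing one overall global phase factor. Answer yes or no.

No, they are not equivalent — no single phase factor reconciles the two unitaries.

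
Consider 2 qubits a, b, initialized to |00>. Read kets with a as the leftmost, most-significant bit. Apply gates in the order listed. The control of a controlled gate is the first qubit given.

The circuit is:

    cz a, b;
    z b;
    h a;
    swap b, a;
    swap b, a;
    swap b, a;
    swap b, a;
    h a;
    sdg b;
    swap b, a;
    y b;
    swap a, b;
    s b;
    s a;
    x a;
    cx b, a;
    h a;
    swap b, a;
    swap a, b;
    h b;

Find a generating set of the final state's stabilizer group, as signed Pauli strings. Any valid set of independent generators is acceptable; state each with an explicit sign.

The final state is stabilized by the group generated by +XI, +IX; other independent generating sets are equally valid. Key observation: gates 3-8 undo each other exactly, leaving only the rest of the circuit to track.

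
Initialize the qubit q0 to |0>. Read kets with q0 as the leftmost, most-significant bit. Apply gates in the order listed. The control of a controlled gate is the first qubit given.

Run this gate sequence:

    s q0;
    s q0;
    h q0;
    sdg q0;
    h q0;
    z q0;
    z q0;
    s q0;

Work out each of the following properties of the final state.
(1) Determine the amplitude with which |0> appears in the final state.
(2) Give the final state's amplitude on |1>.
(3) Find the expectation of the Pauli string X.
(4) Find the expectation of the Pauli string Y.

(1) The final state's coefficient on |0> equals 1/2 - I/2.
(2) The amplitude on |1> is -1/2 + I/2.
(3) In the final state, X has expectation -1.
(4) In the final state, Y has expectation 0.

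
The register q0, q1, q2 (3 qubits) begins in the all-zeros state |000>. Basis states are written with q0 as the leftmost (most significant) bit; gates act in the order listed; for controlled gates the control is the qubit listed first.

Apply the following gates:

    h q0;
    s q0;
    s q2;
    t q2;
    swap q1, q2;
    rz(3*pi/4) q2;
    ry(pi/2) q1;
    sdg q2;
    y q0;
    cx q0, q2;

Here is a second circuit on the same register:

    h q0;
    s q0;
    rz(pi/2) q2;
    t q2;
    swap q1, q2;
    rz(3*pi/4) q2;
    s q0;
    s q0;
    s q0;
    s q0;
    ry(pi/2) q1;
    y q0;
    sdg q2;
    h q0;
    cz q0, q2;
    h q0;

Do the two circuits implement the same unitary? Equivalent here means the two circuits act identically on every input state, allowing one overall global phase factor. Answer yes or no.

No: there is an input state on which the two circuits produce genuinely different outputs (not merely differing by a phase).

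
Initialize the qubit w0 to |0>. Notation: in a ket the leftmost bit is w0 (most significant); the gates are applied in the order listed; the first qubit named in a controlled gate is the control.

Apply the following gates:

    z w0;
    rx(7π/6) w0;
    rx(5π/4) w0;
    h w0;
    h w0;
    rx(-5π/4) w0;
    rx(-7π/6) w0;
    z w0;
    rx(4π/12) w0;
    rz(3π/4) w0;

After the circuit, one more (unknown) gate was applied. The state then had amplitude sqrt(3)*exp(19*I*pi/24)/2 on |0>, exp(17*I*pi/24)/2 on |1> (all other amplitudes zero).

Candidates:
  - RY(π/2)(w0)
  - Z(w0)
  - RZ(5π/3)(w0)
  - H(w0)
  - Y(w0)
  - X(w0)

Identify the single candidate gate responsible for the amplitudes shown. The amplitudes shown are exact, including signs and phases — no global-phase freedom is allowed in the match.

It was RZ(5π/3)(w0) that produced the state shown. Key observation: steps 2-7 multiply out to the identity, so the circuit reduces to the remaining gates.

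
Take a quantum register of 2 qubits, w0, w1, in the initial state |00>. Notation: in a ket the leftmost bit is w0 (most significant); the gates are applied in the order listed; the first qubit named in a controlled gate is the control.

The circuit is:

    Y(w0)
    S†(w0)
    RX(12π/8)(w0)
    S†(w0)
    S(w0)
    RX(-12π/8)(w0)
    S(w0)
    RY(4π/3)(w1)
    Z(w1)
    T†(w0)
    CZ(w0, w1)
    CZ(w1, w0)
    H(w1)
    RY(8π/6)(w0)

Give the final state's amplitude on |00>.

|00> carries amplitude (sqrt(6) + 3*sqrt(2))*exp(I*pi/4)/8 in the final state. Key observation: the block from step 2 through step 7 cancels to the identity and can be dropped.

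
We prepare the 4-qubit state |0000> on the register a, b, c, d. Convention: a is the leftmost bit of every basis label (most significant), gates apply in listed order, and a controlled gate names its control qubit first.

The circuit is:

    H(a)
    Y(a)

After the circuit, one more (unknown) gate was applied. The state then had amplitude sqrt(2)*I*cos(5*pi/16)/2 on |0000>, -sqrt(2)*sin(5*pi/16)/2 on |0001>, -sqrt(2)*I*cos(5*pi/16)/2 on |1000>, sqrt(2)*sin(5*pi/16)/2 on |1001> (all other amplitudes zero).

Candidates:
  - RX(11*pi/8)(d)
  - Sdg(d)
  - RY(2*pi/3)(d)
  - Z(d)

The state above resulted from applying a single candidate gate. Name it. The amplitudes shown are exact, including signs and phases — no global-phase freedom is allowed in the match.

It was RX(11*pi/8)(d) that produced the state shown.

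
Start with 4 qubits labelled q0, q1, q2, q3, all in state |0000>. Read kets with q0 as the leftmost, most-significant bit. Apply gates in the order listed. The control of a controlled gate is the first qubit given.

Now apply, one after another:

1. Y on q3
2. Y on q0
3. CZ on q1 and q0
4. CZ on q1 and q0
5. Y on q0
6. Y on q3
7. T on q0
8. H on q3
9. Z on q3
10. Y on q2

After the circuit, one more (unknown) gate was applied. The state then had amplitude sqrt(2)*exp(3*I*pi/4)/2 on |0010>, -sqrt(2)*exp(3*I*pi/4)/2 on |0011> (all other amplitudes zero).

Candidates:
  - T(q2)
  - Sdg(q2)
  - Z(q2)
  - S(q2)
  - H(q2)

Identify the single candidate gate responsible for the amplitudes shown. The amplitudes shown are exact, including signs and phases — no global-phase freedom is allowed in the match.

It was T(q2) that produced the state shown. Key observation: gates 1-6 undo each other exactly, leaving only the rest of the circuit to track.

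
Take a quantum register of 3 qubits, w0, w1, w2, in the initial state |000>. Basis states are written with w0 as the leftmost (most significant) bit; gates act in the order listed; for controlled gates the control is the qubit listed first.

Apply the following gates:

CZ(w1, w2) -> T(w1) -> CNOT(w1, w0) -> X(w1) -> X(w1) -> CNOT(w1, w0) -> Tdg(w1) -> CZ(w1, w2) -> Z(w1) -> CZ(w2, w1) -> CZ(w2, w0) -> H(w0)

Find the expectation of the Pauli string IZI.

The observable IZI averages to 1.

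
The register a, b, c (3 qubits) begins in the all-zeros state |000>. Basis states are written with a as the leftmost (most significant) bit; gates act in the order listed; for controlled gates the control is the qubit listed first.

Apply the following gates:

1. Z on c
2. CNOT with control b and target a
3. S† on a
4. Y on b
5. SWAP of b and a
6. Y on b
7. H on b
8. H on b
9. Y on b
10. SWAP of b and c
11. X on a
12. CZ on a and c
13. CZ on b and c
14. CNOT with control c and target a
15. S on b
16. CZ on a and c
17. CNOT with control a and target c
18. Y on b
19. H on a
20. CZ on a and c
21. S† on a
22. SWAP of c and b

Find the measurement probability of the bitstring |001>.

The probability of measuring |001> is 1/2. Key observation: the block from step 6 through step 9 cancels to the identity and can be dropped.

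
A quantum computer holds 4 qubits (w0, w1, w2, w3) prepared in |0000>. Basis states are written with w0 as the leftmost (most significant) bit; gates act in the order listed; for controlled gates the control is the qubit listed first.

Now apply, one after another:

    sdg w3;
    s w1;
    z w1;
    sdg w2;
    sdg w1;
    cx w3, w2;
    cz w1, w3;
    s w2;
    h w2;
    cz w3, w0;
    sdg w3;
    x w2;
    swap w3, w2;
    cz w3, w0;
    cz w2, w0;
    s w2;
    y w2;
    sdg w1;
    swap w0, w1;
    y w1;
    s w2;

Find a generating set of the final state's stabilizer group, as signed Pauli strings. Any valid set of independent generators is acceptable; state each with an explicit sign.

The stabilizer group can be generated by +IIIX, +ZIII, -IZII, -IIZI, among other valid generating sets.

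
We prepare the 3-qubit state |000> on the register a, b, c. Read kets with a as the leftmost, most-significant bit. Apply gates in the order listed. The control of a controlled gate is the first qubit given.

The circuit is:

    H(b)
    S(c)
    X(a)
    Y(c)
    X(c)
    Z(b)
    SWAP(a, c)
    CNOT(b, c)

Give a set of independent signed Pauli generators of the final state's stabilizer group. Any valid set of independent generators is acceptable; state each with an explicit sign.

The final state is stabilized by the group generated by -IXX, +ZII, -IZZ; other independent generating sets are equally valid.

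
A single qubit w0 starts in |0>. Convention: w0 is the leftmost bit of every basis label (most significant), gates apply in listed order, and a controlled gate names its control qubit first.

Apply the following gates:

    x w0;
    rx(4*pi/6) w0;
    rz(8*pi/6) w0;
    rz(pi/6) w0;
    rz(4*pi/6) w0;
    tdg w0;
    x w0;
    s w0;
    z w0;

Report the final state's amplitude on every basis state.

The final amplitudes are exp(5*I*pi/6)/2 on |0>, -sqrt(3)*exp(11*I*pi/12)/2 on |1>.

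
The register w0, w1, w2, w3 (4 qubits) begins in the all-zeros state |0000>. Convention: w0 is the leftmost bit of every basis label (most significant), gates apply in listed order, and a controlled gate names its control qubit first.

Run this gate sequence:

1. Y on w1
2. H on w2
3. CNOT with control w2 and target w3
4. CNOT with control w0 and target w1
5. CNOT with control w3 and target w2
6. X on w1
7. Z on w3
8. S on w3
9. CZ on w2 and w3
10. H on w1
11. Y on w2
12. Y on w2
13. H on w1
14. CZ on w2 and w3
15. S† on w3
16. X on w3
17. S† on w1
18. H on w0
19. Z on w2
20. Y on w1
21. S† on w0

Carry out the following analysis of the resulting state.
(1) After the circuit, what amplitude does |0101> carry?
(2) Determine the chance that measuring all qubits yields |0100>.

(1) |0101> carries amplitude -1/2 in the final state. Key observation: gates 8-15 undo each other exactly, leaving only the rest of the circuit to track.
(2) The probability of measuring |0100> is 1/4.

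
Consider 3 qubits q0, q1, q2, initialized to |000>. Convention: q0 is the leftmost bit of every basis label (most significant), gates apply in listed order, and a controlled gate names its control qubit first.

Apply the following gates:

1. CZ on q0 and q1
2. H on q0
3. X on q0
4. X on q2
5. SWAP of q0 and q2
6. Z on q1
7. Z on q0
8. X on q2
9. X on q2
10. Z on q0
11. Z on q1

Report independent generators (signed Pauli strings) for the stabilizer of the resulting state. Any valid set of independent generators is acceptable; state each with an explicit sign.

The stabilizer group can be generated by +IIX, -ZII, +IZI, among other valid generating sets. Key observation: gates 6-11 undo each other exactly, leaving only the rest of the circuit to track.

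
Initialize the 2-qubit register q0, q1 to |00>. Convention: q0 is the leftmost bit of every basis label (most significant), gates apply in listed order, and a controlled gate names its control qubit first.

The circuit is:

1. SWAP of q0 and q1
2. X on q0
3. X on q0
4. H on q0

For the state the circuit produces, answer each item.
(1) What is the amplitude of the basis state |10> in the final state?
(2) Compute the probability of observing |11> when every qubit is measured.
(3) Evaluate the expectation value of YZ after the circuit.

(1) The amplitude on |10> is sqrt(2)/2. Key observation: gates 2-3 undo each other exactly, leaving only the rest of the circuit to track.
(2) A full measurement returns |11> with probability 0.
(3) The expectation value of YZ is 0.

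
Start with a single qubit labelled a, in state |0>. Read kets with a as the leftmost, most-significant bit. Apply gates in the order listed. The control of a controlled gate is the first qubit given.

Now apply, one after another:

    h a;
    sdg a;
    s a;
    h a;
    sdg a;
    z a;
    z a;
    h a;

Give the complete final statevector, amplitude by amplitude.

The resulting statevector has amplitude sqrt(2)/2 on |0>, sqrt(2)/2 on |1>. Key observation: steps 1-4 multiply out to the identity, so the circuit reduces to the remaining gates.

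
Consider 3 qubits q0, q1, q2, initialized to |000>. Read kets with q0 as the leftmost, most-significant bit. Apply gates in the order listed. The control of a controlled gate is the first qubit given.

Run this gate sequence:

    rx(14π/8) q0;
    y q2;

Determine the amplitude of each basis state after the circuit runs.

The final amplitudes are -I*sqrt(sqrt(2) + 2)/2 on |001>, sqrt(2 - sqrt(2))/2 on |101>, and 0 on every other basis state.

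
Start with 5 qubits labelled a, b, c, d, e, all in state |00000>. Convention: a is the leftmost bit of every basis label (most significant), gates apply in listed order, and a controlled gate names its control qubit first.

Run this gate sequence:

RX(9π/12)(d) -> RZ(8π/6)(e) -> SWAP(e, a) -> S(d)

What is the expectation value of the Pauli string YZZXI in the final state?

In the final state, YZZXI has expectation 0.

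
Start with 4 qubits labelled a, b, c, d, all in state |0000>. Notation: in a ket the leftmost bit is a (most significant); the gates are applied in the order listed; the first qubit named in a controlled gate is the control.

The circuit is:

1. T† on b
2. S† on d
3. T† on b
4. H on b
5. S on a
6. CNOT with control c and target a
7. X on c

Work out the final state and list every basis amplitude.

The resulting statevector has amplitude sqrt(2)/2 on |0010>, sqrt(2)/2 on |0110>, and 0 on every other basis state.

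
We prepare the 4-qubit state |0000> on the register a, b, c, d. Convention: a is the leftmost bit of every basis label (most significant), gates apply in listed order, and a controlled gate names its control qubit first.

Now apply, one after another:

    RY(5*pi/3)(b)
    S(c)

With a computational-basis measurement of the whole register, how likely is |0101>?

Outcome |0101> occurs with probability 0.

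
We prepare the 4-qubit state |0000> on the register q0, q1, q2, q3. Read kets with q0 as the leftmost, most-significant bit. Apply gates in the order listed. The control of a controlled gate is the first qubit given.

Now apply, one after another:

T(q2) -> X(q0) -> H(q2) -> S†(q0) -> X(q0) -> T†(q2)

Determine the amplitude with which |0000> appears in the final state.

The final state's coefficient on |0000> equals -sqrt(2)*I/2.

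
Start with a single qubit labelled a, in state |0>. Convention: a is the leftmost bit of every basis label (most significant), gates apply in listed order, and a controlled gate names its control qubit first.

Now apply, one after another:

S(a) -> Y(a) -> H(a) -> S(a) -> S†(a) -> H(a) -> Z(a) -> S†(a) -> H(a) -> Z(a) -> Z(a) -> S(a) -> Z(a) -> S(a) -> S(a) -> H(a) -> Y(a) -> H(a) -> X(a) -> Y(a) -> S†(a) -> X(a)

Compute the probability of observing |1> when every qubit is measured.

A full measurement returns |1> with probability 1/2.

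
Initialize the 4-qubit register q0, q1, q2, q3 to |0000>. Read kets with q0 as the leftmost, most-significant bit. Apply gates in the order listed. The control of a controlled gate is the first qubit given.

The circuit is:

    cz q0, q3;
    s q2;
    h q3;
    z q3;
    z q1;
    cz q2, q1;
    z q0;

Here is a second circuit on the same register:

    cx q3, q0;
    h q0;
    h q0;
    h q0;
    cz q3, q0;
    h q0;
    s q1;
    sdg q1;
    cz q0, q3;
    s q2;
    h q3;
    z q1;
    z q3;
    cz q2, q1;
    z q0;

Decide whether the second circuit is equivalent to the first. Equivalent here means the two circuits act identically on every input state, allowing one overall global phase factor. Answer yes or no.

Yes, they are equivalent — the unitaries differ by at most a global phase.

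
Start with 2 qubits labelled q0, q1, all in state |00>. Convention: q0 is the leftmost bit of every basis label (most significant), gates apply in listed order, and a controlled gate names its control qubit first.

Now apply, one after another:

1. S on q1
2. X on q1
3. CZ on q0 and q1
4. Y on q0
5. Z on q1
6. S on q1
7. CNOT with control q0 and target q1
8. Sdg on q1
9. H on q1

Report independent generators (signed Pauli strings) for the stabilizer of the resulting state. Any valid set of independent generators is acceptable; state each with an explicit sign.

One valid set of independent stabilizer generators is +IX, -ZI (any independent generating set of the same group is equally correct).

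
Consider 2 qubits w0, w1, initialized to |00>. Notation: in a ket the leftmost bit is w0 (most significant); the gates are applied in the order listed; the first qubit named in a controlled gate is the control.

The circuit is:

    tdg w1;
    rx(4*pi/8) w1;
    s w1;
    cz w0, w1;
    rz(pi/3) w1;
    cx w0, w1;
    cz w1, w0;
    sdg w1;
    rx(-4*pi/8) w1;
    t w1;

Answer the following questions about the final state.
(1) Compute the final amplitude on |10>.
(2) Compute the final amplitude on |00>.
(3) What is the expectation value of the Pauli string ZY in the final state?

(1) |10> carries amplitude 0 in the final state.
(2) The final state's coefficient on |00> equals sqrt(3)/2.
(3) The expectation value of ZY is sqrt(6)/4.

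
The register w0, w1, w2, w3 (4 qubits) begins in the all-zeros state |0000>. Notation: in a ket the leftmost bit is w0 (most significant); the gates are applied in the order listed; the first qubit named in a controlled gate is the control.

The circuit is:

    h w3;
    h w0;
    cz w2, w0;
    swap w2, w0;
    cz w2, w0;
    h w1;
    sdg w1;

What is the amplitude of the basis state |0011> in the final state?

The amplitude on |0011> is sqrt(2)/4.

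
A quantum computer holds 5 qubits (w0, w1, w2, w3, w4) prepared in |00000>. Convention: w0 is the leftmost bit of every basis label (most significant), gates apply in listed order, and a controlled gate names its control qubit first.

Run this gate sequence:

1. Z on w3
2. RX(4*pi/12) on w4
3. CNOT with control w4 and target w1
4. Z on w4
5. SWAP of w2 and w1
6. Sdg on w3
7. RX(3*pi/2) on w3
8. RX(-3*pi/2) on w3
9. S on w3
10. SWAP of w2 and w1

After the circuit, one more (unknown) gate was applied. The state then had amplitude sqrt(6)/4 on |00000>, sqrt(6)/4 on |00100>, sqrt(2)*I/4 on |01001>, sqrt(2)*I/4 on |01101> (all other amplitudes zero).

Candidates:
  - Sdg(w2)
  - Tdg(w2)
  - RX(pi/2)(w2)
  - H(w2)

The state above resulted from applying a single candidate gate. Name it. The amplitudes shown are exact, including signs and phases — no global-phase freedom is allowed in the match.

It was H(w2) that produced the state shown. Key observation: the block from step 5 through step 10 cancels to the identity and can be dropped.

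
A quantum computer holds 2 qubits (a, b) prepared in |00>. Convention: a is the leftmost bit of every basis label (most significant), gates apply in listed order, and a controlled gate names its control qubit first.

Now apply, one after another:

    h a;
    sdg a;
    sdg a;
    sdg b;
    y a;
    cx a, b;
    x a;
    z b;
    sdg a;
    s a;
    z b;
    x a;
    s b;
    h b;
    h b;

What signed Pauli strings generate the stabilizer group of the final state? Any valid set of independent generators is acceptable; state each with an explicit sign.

One valid set of independent stabilizer generators is +XY, +ZZ (any independent generating set of the same group is equally correct).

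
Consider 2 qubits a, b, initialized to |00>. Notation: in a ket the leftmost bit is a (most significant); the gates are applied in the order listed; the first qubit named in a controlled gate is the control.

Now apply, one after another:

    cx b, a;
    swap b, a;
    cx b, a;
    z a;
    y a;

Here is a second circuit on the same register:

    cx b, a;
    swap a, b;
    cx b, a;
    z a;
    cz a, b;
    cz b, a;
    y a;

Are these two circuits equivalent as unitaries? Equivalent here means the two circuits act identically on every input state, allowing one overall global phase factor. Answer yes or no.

Yes, they are equivalent — the unitaries differ by at most a global phase.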